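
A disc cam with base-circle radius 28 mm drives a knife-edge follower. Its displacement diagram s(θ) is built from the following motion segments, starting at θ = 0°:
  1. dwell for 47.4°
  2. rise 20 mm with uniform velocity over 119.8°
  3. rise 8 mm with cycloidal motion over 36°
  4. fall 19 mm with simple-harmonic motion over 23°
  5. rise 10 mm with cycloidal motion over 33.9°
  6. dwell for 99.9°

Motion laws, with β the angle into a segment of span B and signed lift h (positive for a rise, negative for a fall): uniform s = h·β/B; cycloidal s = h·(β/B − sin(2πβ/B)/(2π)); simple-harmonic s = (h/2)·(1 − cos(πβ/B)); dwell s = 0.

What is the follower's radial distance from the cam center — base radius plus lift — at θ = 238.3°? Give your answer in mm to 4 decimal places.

seg 1 [0°–47.4°] dwell: s stays 0.0000
seg 2 [47.4°–167.2°] uniform, h=20: full span → s += 20 → s = 20.0000
seg 3 [167.2°–203.2°] cycloidal, h=8: full span → s += 8 → s = 28.0000
seg 4 [203.2°–226.2°] simple-harmonic, h=-19: full span → s += -19 → s = 9.0000
seg 5 [226.2°–260.1°] cycloidal, h=10: θ=238.3° here. β=12.1, B=33.9. 10·(0.3569 − sin(2π·0.3569)/(2π)) = 2.3237 → s = 11.3237
radial distance = base radius + s = 28 + 11.3237 = 39.3237

39.3237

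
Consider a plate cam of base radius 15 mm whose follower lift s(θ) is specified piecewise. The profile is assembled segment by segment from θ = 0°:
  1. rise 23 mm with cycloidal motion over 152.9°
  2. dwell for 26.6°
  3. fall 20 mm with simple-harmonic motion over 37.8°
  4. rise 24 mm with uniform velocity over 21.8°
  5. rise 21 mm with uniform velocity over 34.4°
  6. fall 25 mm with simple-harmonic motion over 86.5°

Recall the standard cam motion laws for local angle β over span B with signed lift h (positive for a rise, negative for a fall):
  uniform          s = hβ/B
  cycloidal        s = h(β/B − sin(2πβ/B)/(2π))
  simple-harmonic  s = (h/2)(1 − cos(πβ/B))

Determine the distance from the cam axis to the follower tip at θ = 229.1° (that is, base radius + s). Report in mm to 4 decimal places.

seg 1 [0°–152.9°] cycloidal, h=23: full span → s += 23 → s = 23.0000
seg 2 [152.9°–179.5°] dwell: s stays 23.0000
seg 3 [179.5°–217.3°] simple-harmonic, h=-20: full span → s += -20 → s = 3.0000
seg 4 [217.3°–239.1°] uniform, h=24: θ=229.1° here. β=11.8, B=21.8. 24·11.8/21.8 = 12.9908 → s = 15.9908
radial distance = base radius + s = 15 + 15.9908 = 30.9908

30.9908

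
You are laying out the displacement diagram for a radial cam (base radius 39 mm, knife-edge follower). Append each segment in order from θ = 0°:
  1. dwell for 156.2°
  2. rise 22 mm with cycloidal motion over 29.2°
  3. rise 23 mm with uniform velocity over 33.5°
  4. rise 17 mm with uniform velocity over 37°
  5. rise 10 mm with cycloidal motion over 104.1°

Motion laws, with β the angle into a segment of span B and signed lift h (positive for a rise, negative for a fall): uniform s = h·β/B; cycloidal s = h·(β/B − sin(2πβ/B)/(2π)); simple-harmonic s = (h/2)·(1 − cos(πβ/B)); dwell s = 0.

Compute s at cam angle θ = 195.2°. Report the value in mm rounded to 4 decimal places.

seg 1 [0°–156.2°] dwell: s stays 0.0000
seg 2 [156.2°–185.4°] cycloidal, h=22: full span → s += 22 → s = 22.0000
seg 3 [185.4°–218.9°] uniform, h=23: θ=195.2° here. β=9.8, B=33.5. 23·9.8/33.5 = 6.7284 → s = 28.7284

28.7284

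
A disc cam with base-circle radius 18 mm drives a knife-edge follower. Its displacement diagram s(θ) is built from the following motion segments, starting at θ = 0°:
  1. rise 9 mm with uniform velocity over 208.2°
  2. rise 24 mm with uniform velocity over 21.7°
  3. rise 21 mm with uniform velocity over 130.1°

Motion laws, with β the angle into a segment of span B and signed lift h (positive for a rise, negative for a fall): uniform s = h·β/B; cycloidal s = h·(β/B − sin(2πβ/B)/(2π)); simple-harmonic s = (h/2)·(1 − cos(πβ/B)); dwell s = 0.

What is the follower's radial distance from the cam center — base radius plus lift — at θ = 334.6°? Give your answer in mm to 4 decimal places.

seg 1 [0°–208.2°] uniform, h=9: full span → s += 9 → s = 9.0000
seg 2 [208.2°–229.9°] uniform, h=24: full span → s += 24 → s = 33.0000
seg 3 [229.9°–360°] uniform, h=21: θ=334.6° here. β=104.7, B=130.1. 21·104.7/130.1 = 16.9001 → s = 49.9001
radial distance = base radius + s = 18 + 49.9001 = 67.9001

67.9001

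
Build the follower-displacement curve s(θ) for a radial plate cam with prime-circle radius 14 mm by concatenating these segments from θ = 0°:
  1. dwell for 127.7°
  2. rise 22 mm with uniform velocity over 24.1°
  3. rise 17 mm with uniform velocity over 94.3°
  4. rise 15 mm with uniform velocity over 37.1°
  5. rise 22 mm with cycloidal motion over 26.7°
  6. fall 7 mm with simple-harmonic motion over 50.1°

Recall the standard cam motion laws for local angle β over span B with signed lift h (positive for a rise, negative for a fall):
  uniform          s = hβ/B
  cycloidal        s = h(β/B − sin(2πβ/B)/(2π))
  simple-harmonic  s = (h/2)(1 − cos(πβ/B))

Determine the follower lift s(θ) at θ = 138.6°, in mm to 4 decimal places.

seg 1 [0°–127.7°] dwell: s stays 0.0000
seg 2 [127.7°–151.8°] uniform, h=22: θ=138.6° here. β=10.9, B=24.1. 22·10.9/24.1 = 9.9502 → s = 9.9502

9.9502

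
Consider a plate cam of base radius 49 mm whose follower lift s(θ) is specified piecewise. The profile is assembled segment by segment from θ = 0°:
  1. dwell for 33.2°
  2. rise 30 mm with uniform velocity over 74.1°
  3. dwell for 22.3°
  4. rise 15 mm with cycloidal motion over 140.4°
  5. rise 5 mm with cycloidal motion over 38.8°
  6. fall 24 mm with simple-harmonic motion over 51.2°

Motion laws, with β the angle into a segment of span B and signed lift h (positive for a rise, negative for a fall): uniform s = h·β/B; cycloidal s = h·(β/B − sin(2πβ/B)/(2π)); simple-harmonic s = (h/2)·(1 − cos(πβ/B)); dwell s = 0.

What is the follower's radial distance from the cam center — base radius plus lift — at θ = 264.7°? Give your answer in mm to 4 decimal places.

seg 1 [0°–33.2°] dwell: s stays 0.0000
seg 2 [33.2°–107.3°] uniform, h=30: full span → s += 30 → s = 30.0000
seg 3 [107.3°–129.6°] dwell: s stays 30.0000
seg 4 [129.6°–270°] cycloidal, h=15: θ=264.7° here. β=135.1, B=140.4. 15·(0.9623 − sin(2π·0.9623)/(2π)) = 14.9947 → s = 44.9947
radial distance = base radius + s = 49 + 44.9947 = 93.9947

93.9947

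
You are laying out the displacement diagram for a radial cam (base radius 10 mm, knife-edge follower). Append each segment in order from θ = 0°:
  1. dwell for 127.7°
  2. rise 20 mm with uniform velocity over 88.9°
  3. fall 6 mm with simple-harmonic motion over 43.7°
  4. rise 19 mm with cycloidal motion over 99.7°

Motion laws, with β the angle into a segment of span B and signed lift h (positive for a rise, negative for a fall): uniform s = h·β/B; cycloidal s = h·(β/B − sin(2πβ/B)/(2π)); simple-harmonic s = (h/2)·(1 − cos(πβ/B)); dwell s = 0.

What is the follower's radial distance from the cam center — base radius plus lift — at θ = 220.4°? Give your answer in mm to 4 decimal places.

seg 1 [0°–127.7°] dwell: s stays 0.0000
seg 2 [127.7°–216.6°] uniform, h=20: full span → s += 20 → s = 20.0000
seg 3 [216.6°–260.3°] simple-harmonic, h=-6: θ=220.4° here. β=3.8, B=43.7. -6/2·(1 − cos(π·0.0870)) = -0.1112 → s = 19.8888
radial distance = base radius + s = 10 + 19.8888 = 29.8888

29.8888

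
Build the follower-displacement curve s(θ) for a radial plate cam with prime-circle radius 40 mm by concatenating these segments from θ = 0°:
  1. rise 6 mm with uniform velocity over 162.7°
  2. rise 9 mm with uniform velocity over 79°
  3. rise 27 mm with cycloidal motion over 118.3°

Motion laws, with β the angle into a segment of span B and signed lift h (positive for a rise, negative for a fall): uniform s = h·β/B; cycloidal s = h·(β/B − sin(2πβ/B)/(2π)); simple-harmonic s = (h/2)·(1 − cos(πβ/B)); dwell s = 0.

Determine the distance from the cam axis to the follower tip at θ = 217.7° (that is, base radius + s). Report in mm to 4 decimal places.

seg 1 [0°–162.7°] uniform, h=6: full span → s += 6 → s = 6.0000
seg 2 [162.7°–241.7°] uniform, h=9: θ=217.7° here. β=55, B=79. 9·55/79 = 6.2658 → s = 12.2658
radial distance = base radius + s = 40 + 12.2658 = 52.2658

52.2658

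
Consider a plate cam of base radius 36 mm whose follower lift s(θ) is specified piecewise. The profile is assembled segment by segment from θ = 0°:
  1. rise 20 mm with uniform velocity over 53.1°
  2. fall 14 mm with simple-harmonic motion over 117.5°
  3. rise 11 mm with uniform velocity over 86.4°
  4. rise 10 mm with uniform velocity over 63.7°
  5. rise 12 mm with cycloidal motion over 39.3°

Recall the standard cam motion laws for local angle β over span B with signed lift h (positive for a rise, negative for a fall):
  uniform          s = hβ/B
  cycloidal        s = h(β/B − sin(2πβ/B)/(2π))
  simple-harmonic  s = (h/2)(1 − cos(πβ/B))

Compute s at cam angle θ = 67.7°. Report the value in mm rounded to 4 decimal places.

seg 1 [0°–53.1°] uniform, h=20: full span → s += 20 → s = 20.0000
seg 2 [53.1°–170.6°] simple-harmonic, h=-14: θ=67.7° here. β=14.6, B=117.5. -14/2·(1 − cos(π·0.1243)) = -0.5266 → s = 19.4734

19.4734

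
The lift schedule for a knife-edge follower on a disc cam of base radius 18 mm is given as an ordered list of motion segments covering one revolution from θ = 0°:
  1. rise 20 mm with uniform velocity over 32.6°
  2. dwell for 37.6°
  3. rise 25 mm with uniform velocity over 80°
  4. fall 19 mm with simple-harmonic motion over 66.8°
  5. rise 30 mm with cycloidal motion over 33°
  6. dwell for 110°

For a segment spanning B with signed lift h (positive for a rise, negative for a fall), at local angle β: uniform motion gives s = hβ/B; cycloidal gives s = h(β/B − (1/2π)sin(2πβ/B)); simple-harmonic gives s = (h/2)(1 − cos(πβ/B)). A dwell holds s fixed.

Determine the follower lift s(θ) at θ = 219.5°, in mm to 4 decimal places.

seg 1 [0°–32.6°] uniform, h=20: full span → s += 20 → s = 20.0000
seg 2 [32.6°–70.2°] dwell: s stays 20.0000
seg 3 [70.2°–150.2°] uniform, h=25: full span → s += 25 → s = 45.0000
seg 4 [150.2°–217°] simple-harmonic, h=-19: full span → s += -19 → s = 26.0000
seg 5 [217°–250°] cycloidal, h=30: θ=219.5° here. β=2.5, B=33. 30·(0.0758 − sin(2π·0.0758)/(2π)) = 0.0849 → s = 26.0849

26.0849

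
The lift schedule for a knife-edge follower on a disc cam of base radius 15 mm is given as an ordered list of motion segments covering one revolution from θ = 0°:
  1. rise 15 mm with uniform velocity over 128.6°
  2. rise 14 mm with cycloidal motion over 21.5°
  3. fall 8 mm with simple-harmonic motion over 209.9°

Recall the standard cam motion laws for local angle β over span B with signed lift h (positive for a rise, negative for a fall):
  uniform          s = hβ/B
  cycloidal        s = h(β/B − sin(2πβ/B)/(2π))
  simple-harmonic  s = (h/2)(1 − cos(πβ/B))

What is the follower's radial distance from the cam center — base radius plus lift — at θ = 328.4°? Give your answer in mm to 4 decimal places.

seg 1 [0°–128.6°] uniform, h=15: full span → s += 15 → s = 15.0000
seg 2 [128.6°–150.1°] cycloidal, h=14: full span → s += 14 → s = 29.0000
seg 3 [150.1°–360°] simple-harmonic, h=-8: θ=328.4° here. β=178.3, B=209.9. -8/2·(1 − cos(π·0.8495)) = -7.5609 → s = 21.4391
radial distance = base radius + s = 15 + 21.4391 = 36.4391

36.4391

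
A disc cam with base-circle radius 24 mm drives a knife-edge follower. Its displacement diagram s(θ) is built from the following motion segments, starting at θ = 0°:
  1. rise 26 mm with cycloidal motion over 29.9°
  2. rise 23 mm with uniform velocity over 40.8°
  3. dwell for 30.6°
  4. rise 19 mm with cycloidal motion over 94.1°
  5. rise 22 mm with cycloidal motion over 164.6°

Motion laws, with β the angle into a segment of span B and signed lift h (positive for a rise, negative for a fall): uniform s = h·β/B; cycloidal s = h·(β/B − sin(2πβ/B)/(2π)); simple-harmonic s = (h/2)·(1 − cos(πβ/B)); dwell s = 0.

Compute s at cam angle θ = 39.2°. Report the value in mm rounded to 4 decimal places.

seg 1 [0°–29.9°] cycloidal, h=26: full span → s += 26 → s = 26.0000
seg 2 [29.9°–70.7°] uniform, h=23: θ=39.2° here. β=9.3, B=40.8. 23·9.3/40.8 = 5.2426 → s = 31.2426

31.2426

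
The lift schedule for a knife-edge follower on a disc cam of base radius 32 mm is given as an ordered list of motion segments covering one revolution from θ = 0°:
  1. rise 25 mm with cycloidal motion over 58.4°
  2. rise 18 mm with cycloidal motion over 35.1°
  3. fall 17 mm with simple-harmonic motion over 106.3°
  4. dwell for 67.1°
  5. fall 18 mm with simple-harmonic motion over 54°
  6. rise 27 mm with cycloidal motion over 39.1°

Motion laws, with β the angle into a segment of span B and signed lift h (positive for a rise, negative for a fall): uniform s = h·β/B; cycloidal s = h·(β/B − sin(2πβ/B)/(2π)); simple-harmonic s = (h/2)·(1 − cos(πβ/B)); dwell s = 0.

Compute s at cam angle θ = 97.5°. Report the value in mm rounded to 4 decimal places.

seg 1 [0°–58.4°] cycloidal, h=25: full span → s += 25 → s = 25.0000
seg 2 [58.4°–93.5°] cycloidal, h=18: full span → s += 18 → s = 43.0000
seg 3 [93.5°–199.8°] simple-harmonic, h=-17: θ=97.5° here. β=4, B=106.3. -17/2·(1 − cos(π·0.0376)) = -0.0593 → s = 42.9407

42.9407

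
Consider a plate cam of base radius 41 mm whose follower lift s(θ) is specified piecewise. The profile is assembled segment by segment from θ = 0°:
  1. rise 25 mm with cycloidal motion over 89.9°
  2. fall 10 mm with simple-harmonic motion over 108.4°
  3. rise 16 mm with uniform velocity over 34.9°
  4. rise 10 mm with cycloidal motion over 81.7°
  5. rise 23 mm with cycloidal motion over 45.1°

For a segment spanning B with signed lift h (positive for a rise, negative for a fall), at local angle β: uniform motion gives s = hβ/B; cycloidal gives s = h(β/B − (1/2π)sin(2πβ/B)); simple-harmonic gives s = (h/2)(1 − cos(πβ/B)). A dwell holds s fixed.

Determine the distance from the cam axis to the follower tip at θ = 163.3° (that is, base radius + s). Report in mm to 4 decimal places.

seg 1 [0°–89.9°] cycloidal, h=25: full span → s += 25 → s = 25.0000
seg 2 [89.9°–198.3°] simple-harmonic, h=-10: θ=163.3° here. β=73.4, B=108.4. -10/2·(1 − cos(π·0.6771)) = -7.6409 → s = 17.3591
radial distance = base radius + s = 41 + 17.3591 = 58.3591

58.3591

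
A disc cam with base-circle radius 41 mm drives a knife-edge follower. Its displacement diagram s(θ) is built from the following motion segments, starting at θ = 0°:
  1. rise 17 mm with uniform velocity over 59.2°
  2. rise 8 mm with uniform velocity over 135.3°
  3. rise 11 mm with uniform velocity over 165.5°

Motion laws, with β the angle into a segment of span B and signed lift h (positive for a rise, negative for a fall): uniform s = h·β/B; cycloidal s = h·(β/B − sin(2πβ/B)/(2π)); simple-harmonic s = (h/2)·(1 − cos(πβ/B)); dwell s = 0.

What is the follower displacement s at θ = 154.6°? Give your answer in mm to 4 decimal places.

seg 1 [0°–59.2°] uniform, h=17: full span → s += 17 → s = 17.0000
seg 2 [59.2°–194.5°] uniform, h=8: θ=154.6° here. β=95.4, B=135.3. 8·95.4/135.3 = 5.6408 → s = 22.6408

22.6408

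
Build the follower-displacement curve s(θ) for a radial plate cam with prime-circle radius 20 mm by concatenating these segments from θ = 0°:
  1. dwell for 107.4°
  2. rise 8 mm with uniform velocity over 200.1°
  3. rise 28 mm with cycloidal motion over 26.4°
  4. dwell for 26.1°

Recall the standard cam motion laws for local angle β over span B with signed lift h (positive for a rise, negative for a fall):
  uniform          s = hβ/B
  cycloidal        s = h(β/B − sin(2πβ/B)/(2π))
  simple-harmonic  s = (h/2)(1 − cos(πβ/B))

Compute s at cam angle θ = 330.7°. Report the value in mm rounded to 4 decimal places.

seg 1 [0°–107.4°] dwell: s stays 0.0000
seg 2 [107.4°–307.5°] uniform, h=8: full span → s += 8 → s = 8.0000
seg 3 [307.5°–333.9°] cycloidal, h=28: θ=330.7° here. β=23.2, B=26.4. 28·(0.8788 − sin(2π·0.8788)/(2π)) = 27.6813 → s = 35.6813

35.6813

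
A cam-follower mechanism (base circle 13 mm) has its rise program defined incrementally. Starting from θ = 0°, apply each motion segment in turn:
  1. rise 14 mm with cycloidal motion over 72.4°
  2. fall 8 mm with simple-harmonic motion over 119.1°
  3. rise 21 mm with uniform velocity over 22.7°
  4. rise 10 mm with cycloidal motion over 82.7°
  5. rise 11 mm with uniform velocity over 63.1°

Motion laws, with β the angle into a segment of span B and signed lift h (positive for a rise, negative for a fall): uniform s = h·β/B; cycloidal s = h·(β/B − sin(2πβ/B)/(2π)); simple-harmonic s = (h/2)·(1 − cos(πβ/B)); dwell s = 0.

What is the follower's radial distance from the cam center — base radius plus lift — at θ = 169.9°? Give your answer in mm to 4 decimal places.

seg 1 [0°–72.4°] cycloidal, h=14: full span → s += 14 → s = 14.0000
seg 2 [72.4°–191.5°] simple-harmonic, h=-8: θ=169.9° here. β=97.5, B=119.1. -8/2·(1 − cos(π·0.8186)) = -7.3681 → s = 6.6319
radial distance = base radius + s = 13 + 6.6319 = 19.6319

19.6319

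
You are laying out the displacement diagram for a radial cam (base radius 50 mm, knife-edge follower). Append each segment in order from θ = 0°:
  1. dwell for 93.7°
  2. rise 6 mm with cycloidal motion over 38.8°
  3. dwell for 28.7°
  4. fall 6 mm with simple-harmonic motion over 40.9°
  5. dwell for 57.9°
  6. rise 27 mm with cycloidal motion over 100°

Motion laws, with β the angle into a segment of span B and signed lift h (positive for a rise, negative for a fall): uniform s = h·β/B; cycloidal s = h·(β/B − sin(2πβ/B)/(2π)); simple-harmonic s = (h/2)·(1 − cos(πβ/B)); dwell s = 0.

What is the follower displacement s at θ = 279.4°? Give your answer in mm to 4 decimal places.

seg 1 [0°–93.7°] dwell: s stays 0.0000
seg 2 [93.7°–132.5°] cycloidal, h=6: full span → s += 6 → s = 6.0000
seg 3 [132.5°–161.2°] dwell: s stays 6.0000
seg 4 [161.2°–202.1°] simple-harmonic, h=-6: full span → s += -6 → s = 0.0000
seg 5 [202.1°–260°] dwell: s stays 0.0000
seg 6 [260°–360°] cycloidal, h=27: θ=279.4° here. β=19.4, B=100. 27·(0.1940 − sin(2π·0.1940)/(2π)) = 1.2041 → s = 1.2041

1.2041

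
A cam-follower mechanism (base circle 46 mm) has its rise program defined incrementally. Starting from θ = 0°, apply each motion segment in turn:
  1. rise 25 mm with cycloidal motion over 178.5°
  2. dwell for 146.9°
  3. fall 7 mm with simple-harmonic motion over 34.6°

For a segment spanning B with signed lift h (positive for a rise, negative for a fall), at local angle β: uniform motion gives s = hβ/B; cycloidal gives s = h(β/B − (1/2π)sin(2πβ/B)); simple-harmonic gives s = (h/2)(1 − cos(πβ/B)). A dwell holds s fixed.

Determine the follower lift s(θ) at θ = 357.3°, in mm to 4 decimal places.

seg 1 [0°–178.5°] cycloidal, h=25: full span → s += 25 → s = 25.0000
seg 2 [178.5°–325.4°] dwell: s stays 25.0000
seg 3 [325.4°–360°] simple-harmonic, h=-7: θ=357.3° here. β=31.9, B=34.6. -7/2·(1 − cos(π·0.9220)) = -6.8954 → s = 18.1046

18.1046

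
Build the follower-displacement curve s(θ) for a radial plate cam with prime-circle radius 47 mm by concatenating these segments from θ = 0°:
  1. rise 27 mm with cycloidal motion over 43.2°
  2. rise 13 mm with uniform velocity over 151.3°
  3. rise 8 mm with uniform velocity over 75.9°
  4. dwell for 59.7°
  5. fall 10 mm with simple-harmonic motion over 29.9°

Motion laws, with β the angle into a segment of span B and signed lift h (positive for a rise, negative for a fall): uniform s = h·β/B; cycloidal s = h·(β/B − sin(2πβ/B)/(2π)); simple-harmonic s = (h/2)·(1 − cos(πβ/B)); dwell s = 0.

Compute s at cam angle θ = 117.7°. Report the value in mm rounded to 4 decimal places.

seg 1 [0°–43.2°] cycloidal, h=27: full span → s += 27 → s = 27.0000
seg 2 [43.2°–194.5°] uniform, h=13: θ=117.7° here. β=74.5, B=151.3. 13·74.5/151.3 = 6.4012 → s = 33.4012

33.4012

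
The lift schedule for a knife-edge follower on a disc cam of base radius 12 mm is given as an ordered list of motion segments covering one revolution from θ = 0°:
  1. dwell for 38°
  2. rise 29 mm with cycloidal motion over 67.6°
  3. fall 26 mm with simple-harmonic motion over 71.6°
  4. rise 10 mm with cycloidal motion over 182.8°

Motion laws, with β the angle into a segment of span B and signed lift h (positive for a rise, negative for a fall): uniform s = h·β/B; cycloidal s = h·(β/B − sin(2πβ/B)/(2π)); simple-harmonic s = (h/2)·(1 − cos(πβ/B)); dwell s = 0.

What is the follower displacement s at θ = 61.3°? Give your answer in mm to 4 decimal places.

seg 1 [0°–38°] dwell: s stays 0.0000
seg 2 [38°–105.6°] cycloidal, h=29: θ=61.3° here. β=23.3, B=67.6. 29·(0.3447 − sin(2π·0.3447)/(2π)) = 6.1729 → s = 6.1729

6.1729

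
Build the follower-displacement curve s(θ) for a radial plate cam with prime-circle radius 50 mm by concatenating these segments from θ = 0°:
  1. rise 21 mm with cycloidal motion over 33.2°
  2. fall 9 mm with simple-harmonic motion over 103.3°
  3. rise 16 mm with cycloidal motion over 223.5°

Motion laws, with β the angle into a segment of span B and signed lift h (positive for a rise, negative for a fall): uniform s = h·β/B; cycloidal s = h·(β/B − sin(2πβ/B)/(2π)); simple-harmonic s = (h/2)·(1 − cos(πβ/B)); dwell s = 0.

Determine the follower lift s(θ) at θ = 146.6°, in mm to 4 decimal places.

seg 1 [0°–33.2°] cycloidal, h=21: full span → s += 21 → s = 21.0000
seg 2 [33.2°–136.5°] simple-harmonic, h=-9: full span → s += -9 → s = 12.0000
seg 3 [136.5°–360°] cycloidal, h=16: θ=146.6° here. β=10.1, B=223.5. 16·(0.0452 − sin(2π·0.0452)/(2π)) = 0.0097 → s = 12.0097

12.0097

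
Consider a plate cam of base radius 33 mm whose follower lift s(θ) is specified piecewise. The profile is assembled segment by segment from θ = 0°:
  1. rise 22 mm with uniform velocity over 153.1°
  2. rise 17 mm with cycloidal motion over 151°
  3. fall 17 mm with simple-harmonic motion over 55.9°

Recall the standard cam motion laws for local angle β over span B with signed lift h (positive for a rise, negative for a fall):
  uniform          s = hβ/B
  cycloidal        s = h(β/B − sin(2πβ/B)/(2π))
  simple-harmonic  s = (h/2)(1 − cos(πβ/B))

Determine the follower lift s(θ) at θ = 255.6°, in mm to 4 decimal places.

seg 1 [0°–153.1°] uniform, h=22: full span → s += 22 → s = 22.0000
seg 2 [153.1°–304.1°] cycloidal, h=17: θ=255.6° here. β=102.5, B=151. 17·(0.6788 − sin(2π·0.6788)/(2π)) = 13.9792 → s = 35.9792

35.9792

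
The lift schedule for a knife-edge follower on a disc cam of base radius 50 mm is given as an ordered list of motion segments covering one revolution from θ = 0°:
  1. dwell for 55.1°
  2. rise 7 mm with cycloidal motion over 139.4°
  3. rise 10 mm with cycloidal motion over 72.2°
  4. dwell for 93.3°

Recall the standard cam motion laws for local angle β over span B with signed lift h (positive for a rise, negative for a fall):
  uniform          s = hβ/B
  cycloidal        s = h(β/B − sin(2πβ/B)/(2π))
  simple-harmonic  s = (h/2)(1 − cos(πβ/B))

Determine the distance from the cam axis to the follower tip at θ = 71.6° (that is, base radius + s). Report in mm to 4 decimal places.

seg 1 [0°–55.1°] dwell: s stays 0.0000
seg 2 [55.1°–194.5°] cycloidal, h=7: θ=71.6° here. β=16.5, B=139.4. 7·(0.1184 − sin(2π·0.1184)/(2π)) = 0.0743 → s = 0.0743
radial distance = base radius + s = 50 + 0.0743 = 50.0743

50.0743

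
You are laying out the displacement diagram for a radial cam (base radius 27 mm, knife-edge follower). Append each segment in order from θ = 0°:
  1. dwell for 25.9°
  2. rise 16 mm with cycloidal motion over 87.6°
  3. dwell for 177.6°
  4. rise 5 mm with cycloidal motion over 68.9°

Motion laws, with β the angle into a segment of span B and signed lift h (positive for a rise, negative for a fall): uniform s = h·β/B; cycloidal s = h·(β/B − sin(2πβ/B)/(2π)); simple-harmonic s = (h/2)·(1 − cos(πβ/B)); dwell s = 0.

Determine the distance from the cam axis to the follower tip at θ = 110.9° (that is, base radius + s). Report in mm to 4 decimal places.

seg 1 [0°–25.9°] dwell: s stays 0.0000
seg 2 [25.9°–113.5°] cycloidal, h=16: θ=110.9° here. β=85, B=87.6. 16·(0.9703 − sin(2π·0.9703)/(2π)) = 15.9973 → s = 15.9973
radial distance = base radius + s = 27 + 15.9973 = 42.9973

42.9973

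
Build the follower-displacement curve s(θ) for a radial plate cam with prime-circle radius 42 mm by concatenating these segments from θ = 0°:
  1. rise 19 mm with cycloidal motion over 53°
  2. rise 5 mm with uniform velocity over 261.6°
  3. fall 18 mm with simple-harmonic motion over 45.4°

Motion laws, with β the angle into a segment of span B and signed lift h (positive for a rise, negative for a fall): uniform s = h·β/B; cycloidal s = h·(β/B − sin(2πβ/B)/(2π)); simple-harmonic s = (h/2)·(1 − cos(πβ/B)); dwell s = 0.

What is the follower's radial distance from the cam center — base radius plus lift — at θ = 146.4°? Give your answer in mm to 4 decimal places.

seg 1 [0°–53°] cycloidal, h=19: full span → s += 19 → s = 19.0000
seg 2 [53°–314.6°] uniform, h=5: θ=146.4° here. β=93.4, B=261.6. 5·93.4/261.6 = 1.7852 → s = 20.7852
radial distance = base radius + s = 42 + 20.7852 = 62.7852

62.7852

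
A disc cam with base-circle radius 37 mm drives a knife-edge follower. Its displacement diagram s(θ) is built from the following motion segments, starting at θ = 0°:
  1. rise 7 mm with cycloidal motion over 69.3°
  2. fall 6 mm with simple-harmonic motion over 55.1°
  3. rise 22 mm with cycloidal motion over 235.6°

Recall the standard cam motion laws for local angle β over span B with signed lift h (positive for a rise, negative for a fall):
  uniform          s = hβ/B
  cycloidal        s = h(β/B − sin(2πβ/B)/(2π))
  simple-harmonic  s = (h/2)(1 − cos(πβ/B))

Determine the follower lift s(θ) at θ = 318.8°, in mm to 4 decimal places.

seg 1 [0°–69.3°] cycloidal, h=7: full span → s += 7 → s = 7.0000
seg 2 [69.3°–124.4°] simple-harmonic, h=-6: full span → s += -6 → s = 1.0000
seg 3 [124.4°–360°] cycloidal, h=22: θ=318.8° here. β=194.4, B=235.6. 22·(0.8251 − sin(2π·0.8251)/(2π)) = 21.2713 → s = 22.2713

22.2713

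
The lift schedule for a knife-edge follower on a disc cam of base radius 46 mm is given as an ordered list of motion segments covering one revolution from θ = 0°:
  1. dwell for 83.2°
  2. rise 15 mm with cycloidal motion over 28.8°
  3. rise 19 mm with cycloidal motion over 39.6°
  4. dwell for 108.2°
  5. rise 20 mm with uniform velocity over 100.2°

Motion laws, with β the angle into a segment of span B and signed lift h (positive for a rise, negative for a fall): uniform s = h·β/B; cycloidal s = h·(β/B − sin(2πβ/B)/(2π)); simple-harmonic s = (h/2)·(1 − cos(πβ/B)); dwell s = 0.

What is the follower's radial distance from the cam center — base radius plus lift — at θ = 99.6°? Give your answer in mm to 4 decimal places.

seg 1 [0°–83.2°] dwell: s stays 0.0000
seg 2 [83.2°–112°] cycloidal, h=15: θ=99.6° here. β=16.4, B=28.8. 15·(0.5694 − sin(2π·0.5694)/(2π)) = 9.5506 → s = 9.5506
radial distance = base radius + s = 46 + 9.5506 = 55.5506

55.5506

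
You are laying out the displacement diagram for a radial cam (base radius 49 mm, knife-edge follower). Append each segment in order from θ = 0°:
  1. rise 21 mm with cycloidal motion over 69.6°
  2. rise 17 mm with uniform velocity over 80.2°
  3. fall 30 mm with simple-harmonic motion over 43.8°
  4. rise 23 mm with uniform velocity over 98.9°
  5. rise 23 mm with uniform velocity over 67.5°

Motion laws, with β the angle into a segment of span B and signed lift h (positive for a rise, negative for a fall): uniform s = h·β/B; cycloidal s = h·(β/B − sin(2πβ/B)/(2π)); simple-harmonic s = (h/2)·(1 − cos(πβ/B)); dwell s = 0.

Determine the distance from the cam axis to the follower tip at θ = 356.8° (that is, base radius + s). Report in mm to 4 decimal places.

seg 1 [0°–69.6°] cycloidal, h=21: full span → s += 21 → s = 21.0000
seg 2 [69.6°–149.8°] uniform, h=17: full span → s += 17 → s = 38.0000
seg 3 [149.8°–193.6°] simple-harmonic, h=-30: full span → s += -30 → s = 8.0000
seg 4 [193.6°–292.5°] uniform, h=23: full span → s += 23 → s = 31.0000
seg 5 [292.5°–360°] uniform, h=23: θ=356.8° here. β=64.3, B=67.5. 23·64.3/67.5 = 21.9096 → s = 52.9096
radial distance = base radius + s = 49 + 52.9096 = 101.9096

101.9096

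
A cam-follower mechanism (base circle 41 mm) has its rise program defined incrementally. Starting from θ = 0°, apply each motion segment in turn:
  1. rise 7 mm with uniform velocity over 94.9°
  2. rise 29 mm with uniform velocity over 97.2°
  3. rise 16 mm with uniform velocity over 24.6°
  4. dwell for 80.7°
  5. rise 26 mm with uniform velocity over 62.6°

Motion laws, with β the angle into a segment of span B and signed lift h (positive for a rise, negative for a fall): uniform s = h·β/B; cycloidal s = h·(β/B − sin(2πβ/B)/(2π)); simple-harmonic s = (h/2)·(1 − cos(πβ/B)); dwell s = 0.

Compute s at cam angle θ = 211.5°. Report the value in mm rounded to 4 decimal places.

seg 1 [0°–94.9°] uniform, h=7: full span → s += 7 → s = 7.0000
seg 2 [94.9°–192.1°] uniform, h=29: full span → s += 29 → s = 36.0000
seg 3 [192.1°–216.7°] uniform, h=16: θ=211.5° here. β=19.4, B=24.6. 16·19.4/24.6 = 12.6179 → s = 48.6179

48.6179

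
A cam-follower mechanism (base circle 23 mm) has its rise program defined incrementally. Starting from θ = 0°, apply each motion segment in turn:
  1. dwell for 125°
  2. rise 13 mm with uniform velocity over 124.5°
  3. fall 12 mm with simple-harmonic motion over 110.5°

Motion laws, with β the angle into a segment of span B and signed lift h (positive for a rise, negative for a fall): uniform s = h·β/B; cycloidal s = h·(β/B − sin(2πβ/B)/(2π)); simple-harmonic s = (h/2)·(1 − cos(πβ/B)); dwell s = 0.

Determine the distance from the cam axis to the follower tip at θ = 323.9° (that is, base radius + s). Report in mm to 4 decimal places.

seg 1 [0°–125°] dwell: s stays 0.0000
seg 2 [125°–249.5°] uniform, h=13: full span → s += 13 → s = 13.0000
seg 3 [249.5°–360°] simple-harmonic, h=-12: θ=323.9° here. β=74.4, B=110.5. -12/2·(1 − cos(π·0.6733)) = -9.1077 → s = 3.8923
radial distance = base radius + s = 23 + 3.8923 = 26.8923

26.8923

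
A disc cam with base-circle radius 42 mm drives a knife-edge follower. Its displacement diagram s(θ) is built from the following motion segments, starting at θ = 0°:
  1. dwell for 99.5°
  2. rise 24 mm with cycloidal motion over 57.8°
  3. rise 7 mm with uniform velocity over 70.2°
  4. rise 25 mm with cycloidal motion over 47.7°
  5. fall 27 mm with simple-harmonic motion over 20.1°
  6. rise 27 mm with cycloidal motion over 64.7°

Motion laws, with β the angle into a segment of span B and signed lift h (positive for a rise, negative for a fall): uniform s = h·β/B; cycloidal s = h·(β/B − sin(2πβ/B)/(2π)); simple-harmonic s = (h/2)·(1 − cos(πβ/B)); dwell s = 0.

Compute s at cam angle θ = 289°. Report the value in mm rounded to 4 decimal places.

seg 1 [0°–99.5°] dwell: s stays 0.0000
seg 2 [99.5°–157.3°] cycloidal, h=24: full span → s += 24 → s = 24.0000
seg 3 [157.3°–227.5°] uniform, h=7: full span → s += 7 → s = 31.0000
seg 4 [227.5°–275.2°] cycloidal, h=25: full span → s += 25 → s = 56.0000
seg 5 [275.2°–295.3°] simple-harmonic, h=-27: θ=289° here. β=13.8, B=20.1. -27/2·(1 − cos(π·0.6866)) = -20.9673 → s = 35.0327

35.0327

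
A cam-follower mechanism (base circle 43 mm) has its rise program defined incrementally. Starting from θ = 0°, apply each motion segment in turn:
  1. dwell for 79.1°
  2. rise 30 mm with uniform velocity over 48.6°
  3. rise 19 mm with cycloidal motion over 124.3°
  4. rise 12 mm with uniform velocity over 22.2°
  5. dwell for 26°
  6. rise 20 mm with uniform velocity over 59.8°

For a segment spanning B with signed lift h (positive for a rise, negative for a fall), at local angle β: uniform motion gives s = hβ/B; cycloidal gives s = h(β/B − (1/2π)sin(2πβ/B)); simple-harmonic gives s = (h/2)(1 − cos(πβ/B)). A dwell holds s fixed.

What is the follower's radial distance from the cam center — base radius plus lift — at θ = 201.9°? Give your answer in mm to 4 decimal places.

seg 1 [0°–79.1°] dwell: s stays 0.0000
seg 2 [79.1°–127.7°] uniform, h=30: full span → s += 30 → s = 30.0000
seg 3 [127.7°–252°] cycloidal, h=19: θ=201.9° here. β=74.2, B=124.3. 19·(0.5969 − sin(2π·0.5969)/(2π)) = 13.0720 → s = 43.0720
radial distance = base radius + s = 43 + 43.0720 = 86.0720

86.0720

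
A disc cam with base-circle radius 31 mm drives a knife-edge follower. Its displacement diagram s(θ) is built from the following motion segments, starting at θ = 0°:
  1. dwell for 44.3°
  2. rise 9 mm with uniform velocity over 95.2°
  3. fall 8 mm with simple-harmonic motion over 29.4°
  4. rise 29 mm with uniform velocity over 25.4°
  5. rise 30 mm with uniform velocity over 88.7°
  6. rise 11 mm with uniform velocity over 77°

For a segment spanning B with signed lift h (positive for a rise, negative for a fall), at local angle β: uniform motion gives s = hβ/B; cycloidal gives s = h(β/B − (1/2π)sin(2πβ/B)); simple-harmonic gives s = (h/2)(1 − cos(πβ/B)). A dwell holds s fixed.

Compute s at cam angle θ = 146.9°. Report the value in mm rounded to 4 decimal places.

seg 1 [0°–44.3°] dwell: s stays 0.0000
seg 2 [44.3°–139.5°] uniform, h=9: full span → s += 9 → s = 9.0000
seg 3 [139.5°–168.9°] simple-harmonic, h=-8: θ=146.9° here. β=7.4, B=29.4. -8/2·(1 − cos(π·0.2517)) = -1.1867 → s = 7.8133

7.8133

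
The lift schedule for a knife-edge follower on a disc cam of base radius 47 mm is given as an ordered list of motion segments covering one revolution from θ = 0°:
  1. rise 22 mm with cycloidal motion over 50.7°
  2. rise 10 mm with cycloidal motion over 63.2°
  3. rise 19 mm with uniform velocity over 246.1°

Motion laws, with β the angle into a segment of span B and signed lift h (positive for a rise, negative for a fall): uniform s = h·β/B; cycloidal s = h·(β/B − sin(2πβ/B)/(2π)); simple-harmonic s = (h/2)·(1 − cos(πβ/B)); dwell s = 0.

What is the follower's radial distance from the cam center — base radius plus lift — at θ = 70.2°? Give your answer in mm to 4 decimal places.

seg 1 [0°–50.7°] cycloidal, h=22: full span → s += 22 → s = 22.0000
seg 2 [50.7°–113.9°] cycloidal, h=10: θ=70.2° here. β=19.5, B=63.2. 10·(0.3085 − sin(2π·0.3085)/(2π)) = 1.6004 → s = 23.6004
radial distance = base radius + s = 47 + 23.6004 = 70.6004

70.6004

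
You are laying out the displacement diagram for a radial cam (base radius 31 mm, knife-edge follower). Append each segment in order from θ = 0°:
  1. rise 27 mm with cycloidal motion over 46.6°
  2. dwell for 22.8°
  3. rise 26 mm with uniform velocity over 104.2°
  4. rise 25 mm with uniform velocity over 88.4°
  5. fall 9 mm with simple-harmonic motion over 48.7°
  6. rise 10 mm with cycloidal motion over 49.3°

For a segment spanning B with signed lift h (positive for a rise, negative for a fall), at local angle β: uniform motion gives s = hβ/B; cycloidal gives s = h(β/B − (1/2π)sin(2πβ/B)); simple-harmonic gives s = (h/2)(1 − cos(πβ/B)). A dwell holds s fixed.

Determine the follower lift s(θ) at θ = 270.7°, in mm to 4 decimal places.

seg 1 [0°–46.6°] cycloidal, h=27: full span → s += 27 → s = 27.0000
seg 2 [46.6°–69.4°] dwell: s stays 27.0000
seg 3 [69.4°–173.6°] uniform, h=26: full span → s += 26 → s = 53.0000
seg 4 [173.6°–262°] uniform, h=25: full span → s += 25 → s = 78.0000
seg 5 [262°–310.7°] simple-harmonic, h=-9: θ=270.7° here. β=8.7, B=48.7. -9/2·(1 − cos(π·0.1786)) = -0.6903 → s = 77.3097

77.3097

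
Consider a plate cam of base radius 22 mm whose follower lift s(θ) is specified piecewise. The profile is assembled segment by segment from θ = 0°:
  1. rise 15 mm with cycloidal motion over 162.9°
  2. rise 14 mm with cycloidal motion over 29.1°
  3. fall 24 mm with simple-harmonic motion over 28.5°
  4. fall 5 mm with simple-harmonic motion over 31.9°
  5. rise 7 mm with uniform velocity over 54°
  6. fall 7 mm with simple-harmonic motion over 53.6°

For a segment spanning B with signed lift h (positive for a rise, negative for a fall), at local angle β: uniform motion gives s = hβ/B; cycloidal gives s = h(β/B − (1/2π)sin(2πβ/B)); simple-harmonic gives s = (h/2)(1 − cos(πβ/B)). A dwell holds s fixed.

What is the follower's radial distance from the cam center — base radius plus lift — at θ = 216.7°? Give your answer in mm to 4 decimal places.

seg 1 [0°–162.9°] cycloidal, h=15: full span → s += 15 → s = 15.0000
seg 2 [162.9°–192°] cycloidal, h=14: full span → s += 14 → s = 29.0000
seg 3 [192°–220.5°] simple-harmonic, h=-24: θ=216.7° here. β=24.7, B=28.5. -24/2·(1 − cos(π·0.8667)) = -22.9625 → s = 6.0375
radial distance = base radius + s = 22 + 6.0375 = 28.0375

28.0375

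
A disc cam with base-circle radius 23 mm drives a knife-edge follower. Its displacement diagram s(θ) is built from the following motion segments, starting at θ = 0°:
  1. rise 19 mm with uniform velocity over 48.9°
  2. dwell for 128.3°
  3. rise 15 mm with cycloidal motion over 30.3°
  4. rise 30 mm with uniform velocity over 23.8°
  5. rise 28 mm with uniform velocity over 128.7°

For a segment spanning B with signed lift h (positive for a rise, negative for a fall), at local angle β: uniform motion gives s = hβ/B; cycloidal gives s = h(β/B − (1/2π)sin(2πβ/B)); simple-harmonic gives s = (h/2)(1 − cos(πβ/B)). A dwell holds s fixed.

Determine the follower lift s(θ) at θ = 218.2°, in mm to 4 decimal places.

seg 1 [0°–48.9°] uniform, h=19: full span → s += 19 → s = 19.0000
seg 2 [48.9°–177.2°] dwell: s stays 19.0000
seg 3 [177.2°–207.5°] cycloidal, h=15: full span → s += 15 → s = 34.0000
seg 4 [207.5°–231.3°] uniform, h=30: θ=218.2° here. β=10.7, B=23.8. 30·10.7/23.8 = 13.4874 → s = 47.4874

47.4874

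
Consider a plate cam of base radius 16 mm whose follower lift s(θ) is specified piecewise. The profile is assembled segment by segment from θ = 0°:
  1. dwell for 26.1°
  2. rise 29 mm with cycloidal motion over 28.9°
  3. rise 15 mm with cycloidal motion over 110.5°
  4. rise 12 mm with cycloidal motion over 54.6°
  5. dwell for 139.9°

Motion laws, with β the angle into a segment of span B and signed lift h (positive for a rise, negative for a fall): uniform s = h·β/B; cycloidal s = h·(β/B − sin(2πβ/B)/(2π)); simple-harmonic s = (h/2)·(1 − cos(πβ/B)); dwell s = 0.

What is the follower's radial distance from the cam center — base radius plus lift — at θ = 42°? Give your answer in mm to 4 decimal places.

seg 1 [0°–26.1°] dwell: s stays 0.0000
seg 2 [26.1°–55°] cycloidal, h=29: θ=42° here. β=15.9, B=28.9. 29·(0.5502 − sin(2π·0.5502)/(2π)) = 17.3861 → s = 17.3861
radial distance = base radius + s = 16 + 17.3861 = 33.3861

33.3861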